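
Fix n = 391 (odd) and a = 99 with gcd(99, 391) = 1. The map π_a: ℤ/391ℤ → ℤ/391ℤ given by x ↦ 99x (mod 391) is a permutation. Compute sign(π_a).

+1

Orbit of 338 under x↦99x: [338, 227, 186, 37, 144, 180, 225]… (length divides ord_391(99)).
π_99 has 5 disjoint cycles with lengths [176, 176, 22, 16, 1] on {0,…,390}.
5 cycles on 391: each ℓ→(−1)^(ℓ−1), product (−1)^386 = +1.
Check: (99/391) = +1 by Zolotarev.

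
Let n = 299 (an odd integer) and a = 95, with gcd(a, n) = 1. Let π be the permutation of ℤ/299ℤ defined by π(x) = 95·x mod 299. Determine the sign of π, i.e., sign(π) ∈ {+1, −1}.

Start at x=282: 282 → 179 → 261 → 277 → 3 → 285 → 165 → … (one orbit).
Cycle type of π: 66×4 + 11×2 + 6×2 + 1; total 9 cycles.
sign(π) = (−1)^{n − #cycles} = (−1)^{299−9} = (−1)^290 = +1.

+1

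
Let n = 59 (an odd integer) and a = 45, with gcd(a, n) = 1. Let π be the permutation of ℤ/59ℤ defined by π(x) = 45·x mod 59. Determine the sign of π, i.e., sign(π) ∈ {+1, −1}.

Trace 3: π^k(3) = [3, 17, 57, 28, 21, 1, 45] for k=0..6.
The orbit structure of x ↦ 45x mod 59: 3 orbits of sizes [29, 29, 1].
59 − 3 = 56 transpositions; sign(π) = (−1)^56 = +1.
Check: (45/59) = +1 by Zolotarev.

+1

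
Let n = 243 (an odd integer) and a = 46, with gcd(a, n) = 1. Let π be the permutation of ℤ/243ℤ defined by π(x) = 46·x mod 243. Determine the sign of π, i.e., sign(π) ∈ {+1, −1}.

Start at x=181: 181 → 64 → 28 → 73 → 199 → 163 → 208 → … (one orbit).
27 cycles of lengths [27, 27, 27, 27, 27, 27, 9, 9, 9, 9, 9, 9, 3, 3, 3, 3, 3, 3, 1, 1, 1, 1, 1, 1, 1, 1, 1].
Σ(ℓ_i−1) = 243−27 = 216; sign = (−1)^216 = +1.

+1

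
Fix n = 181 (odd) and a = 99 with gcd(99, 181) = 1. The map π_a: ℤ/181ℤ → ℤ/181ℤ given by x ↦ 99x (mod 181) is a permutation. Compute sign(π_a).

Start at x=117: 117 → 180 → 82 → 154 → 42 → 176 → 48 → … (one orbit).
Cycle lengths of π_99 on ℤ/181ℤ: [30, 30, 30, 30, 30, 30, 1]; 7 cycles in total.
sign(π) = (−1)^{n − #cycles} = (−1)^{181−7} = (−1)^174 = +1.
The Jacobi symbol (99|181) = +1 (Zolotarev) agrees.

+1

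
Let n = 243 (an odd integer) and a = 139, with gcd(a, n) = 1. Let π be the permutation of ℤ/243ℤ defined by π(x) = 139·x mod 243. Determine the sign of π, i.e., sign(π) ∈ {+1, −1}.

+1

Trace 55: π^k(55) = [55, 112, 16, 37, 40, 214, 100] for k=0..6.
The orbit structure of x ↦ 139x mod 243: 11 orbits of sizes [81, 81, 27, 27, 9, 9, 3, 3, 1, 1, 1].
sign(π) = (−1)^{n − #cycles} = (−1)^{243−11} = (−1)^232 = +1.
(139|243)_J = +1 (Zolotarev's lemma cross-check).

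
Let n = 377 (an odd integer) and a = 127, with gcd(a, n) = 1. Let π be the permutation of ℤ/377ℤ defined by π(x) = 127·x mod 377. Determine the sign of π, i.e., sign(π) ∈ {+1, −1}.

Orbit of 328 under x↦127x: [328, 186, 248, 205, 22, 155, 81]… (length divides ord_377(127)).
Cycle type of π: 84×4 + 28 + 6×2 + 1; total 8 cycles.
With 8 cycles on 377 points, sign = (−1)^{377−8} = -1.

-1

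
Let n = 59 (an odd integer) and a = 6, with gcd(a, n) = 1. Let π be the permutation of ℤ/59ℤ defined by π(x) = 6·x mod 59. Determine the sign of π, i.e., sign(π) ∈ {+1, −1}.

Start at x=22: 22 → 14 → 25 → 32 → 15 → 31 → 9 → … (one orbit).
The orbit structure of x ↦ 6x mod 59: 2 orbits of sizes [58, 1].
Σ(ℓ_i−1) = 59−2 = 57; sign = (−1)^57 = -1.

-1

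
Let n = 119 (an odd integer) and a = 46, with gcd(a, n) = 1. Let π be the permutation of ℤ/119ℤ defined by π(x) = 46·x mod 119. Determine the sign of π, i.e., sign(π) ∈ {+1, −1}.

-1

Trace 36: π^k(36) = [36, 109, 16, 22, 60, 23, 106] for k=0..6.
Decompose π into cycles: lengths [48, 48, 16, 3, 3, 1] (6 cycles, including the fixed point 0).
sign(π) = (−1)^{n − #cycles} = (−1)^{119−6} = (−1)^113 = -1.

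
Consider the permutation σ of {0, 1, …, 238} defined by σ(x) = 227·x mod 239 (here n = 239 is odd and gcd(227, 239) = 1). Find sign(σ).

-1

Start at x=59: 59 → 9 → 131 → 101 → 222 → 204 → 181 → … (one orbit).
2 cycles of lengths [238, 1].
sign(π) = (−1)^{n − #cycles} = (−1)^{239−2} = (−1)^237 = -1.
Via Zolotarev, sign(π_{227}) = (227|239) = -1.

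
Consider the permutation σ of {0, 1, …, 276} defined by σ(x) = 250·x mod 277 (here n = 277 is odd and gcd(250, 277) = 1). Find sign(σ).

Start at x=66: 66 → 157 → 193 → 52 → 258 → 236 → 276 → … (one orbit).
7 cycles of lengths [46, 46, 46, 46, 46, 46, 1].
277 − 7 = 270 transpositions; sign(π) = (−1)^270 = +1.
(250|277)_J = +1 (Zolotarev's lemma cross-check).

+1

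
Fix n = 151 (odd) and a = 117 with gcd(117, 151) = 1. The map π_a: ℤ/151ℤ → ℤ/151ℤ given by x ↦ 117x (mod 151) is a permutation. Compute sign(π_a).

Orbit of 72 under x↦117x: [72, 119, 31, 3, 49, 146, 19]… (length divides ord_151(117)).
π_117 has 2 disjoint cycles with lengths [150, 1] on {0,…,150}.
151 − 2 = 149 transpositions; sign(π) = (−1)^149 = -1.

-1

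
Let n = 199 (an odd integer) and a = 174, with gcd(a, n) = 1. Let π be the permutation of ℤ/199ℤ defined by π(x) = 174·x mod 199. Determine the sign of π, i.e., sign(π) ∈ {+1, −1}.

Orbit of 98 under x↦174x: [98, 137, 157, 55, 18, 147, 106]… (length divides ord_199(174)).
The orbit structure of x ↦ 174x mod 199: 4 orbits of sizes [66, 66, 66, 1].
n − c = 199 − 4 = 195; sign = (−1)^195 = -1.
(174|199)_J = -1 (Zolotarev's lemma cross-check).

-1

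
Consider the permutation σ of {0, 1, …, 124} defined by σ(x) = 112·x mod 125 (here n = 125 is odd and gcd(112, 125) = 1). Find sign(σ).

Trace 89: π^k(89) = [89, 93, 41, 92, 54, 48, 1] for k=0..6.
Decompose π into cycles: lengths [100, 20, 4, 1] (4 cycles, including the fixed point 0).
sign(π) = (−1)^{n − #cycles} = (−1)^{125−4} = (−1)^121 = -1.
Via Zolotarev, sign(π_{112}) = (112|125) = -1.

-1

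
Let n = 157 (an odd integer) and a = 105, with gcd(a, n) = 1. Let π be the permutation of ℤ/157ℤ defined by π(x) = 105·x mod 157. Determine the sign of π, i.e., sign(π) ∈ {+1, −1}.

+1

Orbit of 35 under x↦105x: [35, 64, 126, 42, 14, 57, 19]… (length divides ord_157(105)).
π_105 has 3 disjoint cycles with lengths [78, 78, 1] on {0,…,156}.
Σ(ℓ_i−1) = 157−3 = 154; sign = (−1)^154 = +1.
(105|157)_J = +1 (Zolotarev's lemma cross-check).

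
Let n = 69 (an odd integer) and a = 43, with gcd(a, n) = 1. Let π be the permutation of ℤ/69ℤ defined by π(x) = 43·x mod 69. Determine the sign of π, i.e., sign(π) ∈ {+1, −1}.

-1

Orbit of 67 under x↦43x: [67, 52, 28, 31, 22, 49, 37]… (length divides ord_69(43)).
Cycle lengths of π_43 on ℤ/69ℤ: [22, 22, 22, 1, 1, 1]; 6 cycles in total.
n − c = 69 − 6 = 63; sign = (−1)^63 = -1.
Zolotarev: (43|69) = -1, matching the cycle-count sign.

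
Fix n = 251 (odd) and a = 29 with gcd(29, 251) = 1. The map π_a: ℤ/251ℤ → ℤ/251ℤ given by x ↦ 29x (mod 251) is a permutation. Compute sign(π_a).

Trace 44: π^k(44) = [44, 21, 107, 91, 129, 227, 57] for k=0..6.
The orbit structure of x ↦ 29x mod 251: 2 orbits of sizes [250, 1].
sign(π) = (−1)^{n − #cycles} = (−1)^{251−2} = (−1)^249 = -1.

-1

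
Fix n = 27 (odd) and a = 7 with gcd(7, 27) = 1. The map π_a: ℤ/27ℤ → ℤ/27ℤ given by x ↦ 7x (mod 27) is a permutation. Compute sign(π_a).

+1

Start at x=10: 10 → 16 → 4 → 1 → 7 → 22 → 19 → … (one orbit).
The orbit structure of x ↦ 7x mod 27: 7 orbits of sizes [9, 9, 3, 3, 1, 1, 1].
Σ(ℓ_i−1) = 27−7 = 20; sign = (−1)^20 = +1.
Check: (7/27) = +1 by Zolotarev.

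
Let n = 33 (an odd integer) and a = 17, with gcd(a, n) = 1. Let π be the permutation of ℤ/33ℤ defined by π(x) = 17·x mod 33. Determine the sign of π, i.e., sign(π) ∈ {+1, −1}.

+1

Trace 25: π^k(25) = [25, 29, 31, 32, 16, 8, 4] for k=0..6.
Decompose π into cycles: lengths [10, 10, 10, 2, 1] (5 cycles, including the fixed point 0).
5 cycles on 33: each ℓ→(−1)^(ℓ−1), product (−1)^28 = +1.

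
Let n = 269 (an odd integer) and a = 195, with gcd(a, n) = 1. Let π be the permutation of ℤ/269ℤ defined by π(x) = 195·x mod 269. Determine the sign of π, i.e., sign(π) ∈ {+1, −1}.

-1

Orbit of 5 under x↦195x: [5, 168, 211, 257, 81, 193, 244]… (length divides ord_269(195)).
The orbit structure of x ↦ 195x mod 269: 2 orbits of sizes [268, 1].
Σ(ℓ_i−1) = 269−2 = 267; sign = (−1)^267 = -1.
(195|269)_J = -1 (Zolotarev's lemma cross-check).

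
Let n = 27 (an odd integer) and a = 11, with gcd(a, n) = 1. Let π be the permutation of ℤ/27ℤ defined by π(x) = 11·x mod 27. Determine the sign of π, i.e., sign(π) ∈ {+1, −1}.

-1

Orbit of 25 under x↦11x: [25, 5, 1, 11, 13, 8, 7]… (length divides ord_27(11)).
π_11 has 4 disjoint cycles with lengths [18, 6, 2, 1] on {0,…,26}.
sign(π) = (−1)^{n − #cycles} = (−1)^{27−4} = (−1)^23 = -1.
The Jacobi symbol (11|27) = -1 (Zolotarev) agrees.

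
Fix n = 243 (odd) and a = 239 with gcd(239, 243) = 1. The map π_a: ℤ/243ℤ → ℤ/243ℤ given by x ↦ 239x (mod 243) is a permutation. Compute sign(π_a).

-1

Orbit of 194 under x↦239x: [194, 196, 188, 220, 92, 118, 14]… (length divides ord_243(239)).
Decompose π into cycles: lengths [162, 54, 18, 6, 2, 1] (6 cycles, including the fixed point 0).
Σ(ℓ_i−1) = 243−6 = 237; sign = (−1)^237 = -1.
The Jacobi symbol (239|243) = -1 (Zolotarev) agrees.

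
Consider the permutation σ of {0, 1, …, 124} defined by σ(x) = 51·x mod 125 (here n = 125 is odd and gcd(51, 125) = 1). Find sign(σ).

+1

Start at x=101: 101 → 26 → 76 → 1 → 51 → 101 (one orbit).
Cycle lengths of π_51 on ℤ/125ℤ: [5, 5, 5, 5, 5, 5, 5, 5, 5, 5, 5, 5, 5, 5, 5, 5, 5, 5, 5, 5, 1, 1, 1, 1, 1, 1, 1, 1, 1, 1, 1, 1, 1, 1, 1, 1, 1, 1, 1, 1, 1, 1, 1, 1, 1]; 45 cycles in total.
Σ(ℓ_i−1) = 125−45 = 80; sign = (−1)^80 = +1.
Zolotarev: (51|125) = +1, matching the cycle-count sign.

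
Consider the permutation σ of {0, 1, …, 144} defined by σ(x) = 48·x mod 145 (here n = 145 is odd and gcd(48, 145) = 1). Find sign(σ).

Trace 48: π^k(48) = [48, 129, 102, 111, 108, 109, 12] for k=0..6.
Decompose π into cycles: lengths [28, 28, 28, 28, 28, 4, 1] (7 cycles, including the fixed point 0).
With 7 cycles on 145 points, sign = (−1)^{145−7} = +1.
Zolotarev: (48|145) = +1, matching the cycle-count sign.

+1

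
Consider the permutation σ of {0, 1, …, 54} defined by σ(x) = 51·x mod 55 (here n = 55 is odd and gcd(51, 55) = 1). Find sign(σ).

-1

Trace 36: π^k(36) = [36, 21, 26, 6, 31, 41, 1] for k=0..6.
Cycle lengths of π_51 on ℤ/55ℤ: [10, 10, 10, 10, 10, 1, 1, 1, 1, 1]; 10 cycles in total.
10 cycles on 55: each ℓ→(−1)^(ℓ−1), product (−1)^45 = -1.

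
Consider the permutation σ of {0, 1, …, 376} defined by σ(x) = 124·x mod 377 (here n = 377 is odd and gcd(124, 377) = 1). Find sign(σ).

+1

Orbit of 231 under x↦124x: [231, 369, 139, 271, 51, 292, 16]… (length divides ord_377(124)).
Cycle type of π: 84×4 + 28 + 12 + 1; total 7 cycles.
With 7 cycles on 377 points, sign = (−1)^{377−7} = +1.
Via Zolotarev, sign(π_{124}) = (124|377) = +1.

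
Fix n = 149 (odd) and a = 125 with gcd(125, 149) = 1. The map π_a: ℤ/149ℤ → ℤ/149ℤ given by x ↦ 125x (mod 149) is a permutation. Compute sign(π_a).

Orbit of 39 under x↦125x: [39, 107, 114, 95, 104, 37, 6]… (length divides ord_149(125)).
π_125 has 5 disjoint cycles with lengths [37, 37, 37, 37, 1] on {0,…,148}.
5 cycles on 149: each ℓ→(−1)^(ℓ−1), product (−1)^144 = +1.

+1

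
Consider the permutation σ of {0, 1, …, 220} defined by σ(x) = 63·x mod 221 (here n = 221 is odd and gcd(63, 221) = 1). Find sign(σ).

Start at x=190: 190 → 36 → 58 → 118 → 141 → 43 → 57 → … (one orbit).
π_63 has 7 disjoint cycles with lengths [48, 48, 48, 48, 16, 12, 1] on {0,…,220}.
With 7 cycles on 221 points, sign = (−1)^{221−7} = +1.

+1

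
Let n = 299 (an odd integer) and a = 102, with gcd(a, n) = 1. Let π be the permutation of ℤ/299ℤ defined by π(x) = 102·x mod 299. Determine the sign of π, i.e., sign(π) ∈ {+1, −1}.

Orbit of 139 under x↦102x: [139, 125, 192, 149, 248, 180, 121]… (length divides ord_299(102)).
π_102 has 5 disjoint cycles with lengths [132, 132, 22, 12, 1] on {0,…,298}.
sign(π) = (−1)^{n − #cycles} = (−1)^{299−5} = (−1)^294 = +1.
The Jacobi symbol (102|299) = +1 (Zolotarev) agrees.

+1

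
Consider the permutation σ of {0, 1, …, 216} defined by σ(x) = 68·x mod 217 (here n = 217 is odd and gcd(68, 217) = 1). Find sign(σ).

+1

Trace 150: π^k(150) = [150, 1, 68, 67, 216, 149] for k=0..5.
π_68 has 37 disjoint cycles with lengths [6, 6, 6, 6, 6, 6, 6, 6, 6, 6, 6, 6, 6, 6, 6, 6, 6, 6, 6, 6, 6, 6, 6, 6, 6, 6, 6, 6, 6, 6, 6, 6, 6, 6, 6, 6, 1] on {0,…,216}.
n − c = 217 − 37 = 180; sign = (−1)^180 = +1.
Check: (68/217) = +1 by Zolotarev.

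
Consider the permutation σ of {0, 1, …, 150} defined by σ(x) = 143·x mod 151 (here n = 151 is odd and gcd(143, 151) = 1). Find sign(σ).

-1

Start at x=150: 150 → 8 → 87 → 59 → 132 → 1 → 143 → … (one orbit).
π_143 has 16 disjoint cycles with lengths [10, 10, 10, 10, 10, 10, 10, 10, 10, 10, 10, 10, 10, 10, 10, 1] on {0,…,150}.
16 cycles on 151: each ℓ→(−1)^(ℓ−1), product (−1)^135 = -1.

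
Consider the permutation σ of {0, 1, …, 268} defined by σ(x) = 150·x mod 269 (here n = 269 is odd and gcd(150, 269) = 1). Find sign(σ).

+1

Start at x=70: 70 → 9 → 5 → 212 → 58 → 92 → 81 → … (one orbit).
Cycle lengths of π_150 on ℤ/269ℤ: [134, 134, 1]; 3 cycles in total.
269 − 3 = 266 transpositions; sign(π) = (−1)^266 = +1.
Via Zolotarev, sign(π_{150}) = (150|269) = +1.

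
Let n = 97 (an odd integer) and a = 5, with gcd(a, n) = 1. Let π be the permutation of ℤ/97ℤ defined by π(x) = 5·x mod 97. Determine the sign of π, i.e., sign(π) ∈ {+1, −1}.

Orbit of 22 under x↦5x: [22, 13, 65, 34, 73, 74, 79]… (length divides ord_97(5)).
Cycle lengths of π_5 on ℤ/97ℤ: [96, 1]; 2 cycles in total.
97 − 2 = 95 transpositions; sign(π) = (−1)^95 = -1.

-1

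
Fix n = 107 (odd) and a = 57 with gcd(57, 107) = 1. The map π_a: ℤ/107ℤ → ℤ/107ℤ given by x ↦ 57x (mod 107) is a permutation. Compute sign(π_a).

+1

Trace 39: π^k(39) = [39, 83, 23, 27, 41, 90, 101] for k=0..6.
π_57 has 3 disjoint cycles with lengths [53, 53, 1] on {0,…,106}.
107 − 3 = 104 transpositions; sign(π) = (−1)^104 = +1.
Zolotarev: (57|107) = +1, matching the cycle-count sign.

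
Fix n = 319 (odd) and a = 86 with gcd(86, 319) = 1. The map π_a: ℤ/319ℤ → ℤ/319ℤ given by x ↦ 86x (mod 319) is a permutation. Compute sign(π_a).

+1

Trace 202: π^k(202) = [202, 146, 115, 1, 86, 59, 289] for k=0..6.
π_86 has 45 disjoint cycles with lengths [10, 10, 10, 10, 10, 10, 10, 10, 10, 10, 10, 10, 10, 10, 10, 10, 10, 10, 10, 10, 10, 10, 10, 10, 10, 10, 10, 10, 5, 5, 2, 2, 2, 2, 2, 2, 2, 2, 2, 2, 2, 2, 2, 2, 1] on {0,…,318}.
n − c = 319 − 45 = 274; sign = (−1)^274 = +1.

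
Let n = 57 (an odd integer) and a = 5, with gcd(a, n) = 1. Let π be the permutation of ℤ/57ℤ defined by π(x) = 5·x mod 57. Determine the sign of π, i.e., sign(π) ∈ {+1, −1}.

Orbit of 4 under x↦5x: [4, 20, 43, 44, 49, 17, 28]… (length divides ord_57(5)).
Cycle lengths of π_5 on ℤ/57ℤ: [18, 18, 9, 9, 2, 1]; 6 cycles in total.
With 6 cycles on 57 points, sign = (−1)^{57−6} = -1.
Via Zolotarev, sign(π_{5}) = (5|57) = -1.

-1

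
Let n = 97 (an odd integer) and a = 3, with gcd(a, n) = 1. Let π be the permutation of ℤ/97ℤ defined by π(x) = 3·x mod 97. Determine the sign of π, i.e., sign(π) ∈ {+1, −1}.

+1

Start at x=1: 1 → 3 → 9 → 27 → 81 → 49 → 50 → … (one orbit).
Cycle lengths of π_3 on ℤ/97ℤ: [48, 48, 1]; 3 cycles in total.
With 3 cycles on 97 points, sign = (−1)^{97−3} = +1.
Check: (3/97) = +1 by Zolotarev.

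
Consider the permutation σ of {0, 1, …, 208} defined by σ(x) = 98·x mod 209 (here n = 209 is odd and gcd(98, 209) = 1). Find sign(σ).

Start at x=188: 188 → 32 → 1 → 98 → 199 → 65 → 100 → … (one orbit).
π_98 has 17 disjoint cycles with lengths [18, 18, 18, 18, 18, 18, 18, 18, 18, 18, 18, 2, 2, 2, 2, 2, 1] on {0,…,208}.
209 − 17 = 192 transpositions; sign(π) = (−1)^192 = +1.

+1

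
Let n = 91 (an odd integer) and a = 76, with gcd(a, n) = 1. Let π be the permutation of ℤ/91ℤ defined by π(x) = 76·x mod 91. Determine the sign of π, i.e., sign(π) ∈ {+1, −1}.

Orbit of 1 under x↦76x: [1, 76, 43, 83, 29, 20, 64]… (length divides ord_91(76)).
11 cycles of lengths [12, 12, 12, 12, 12, 12, 12, 2, 2, 2, 1].
91 − 11 = 80 transpositions; sign(π) = (−1)^80 = +1.
The Jacobi symbol (76|91) = +1 (Zolotarev) agrees.

+1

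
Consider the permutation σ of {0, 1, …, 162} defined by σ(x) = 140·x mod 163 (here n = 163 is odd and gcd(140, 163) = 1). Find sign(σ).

+1

Start at x=85: 85 → 1 → 140 → 40 → 58 → 133 → 38 → … (one orbit).
The orbit structure of x ↦ 140x mod 163: 19 orbits of sizes [9, 9, 9, 9, 9, 9, 9, 9, 9, 9, 9, 9, 9, 9, 9, 9, 9, 9, 1].
19 cycles on 163: each ℓ→(−1)^(ℓ−1), product (−1)^144 = +1.
Check: (140/163) = +1 by Zolotarev.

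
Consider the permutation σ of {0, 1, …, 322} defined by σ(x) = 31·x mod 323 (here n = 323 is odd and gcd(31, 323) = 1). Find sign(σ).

+1

Trace 284: π^k(284) = [284, 83, 312, 305, 88, 144, 265] for k=0..6.
Decompose π into cycles: lengths [48, 48, 48, 48, 48, 48, 16, 6, 6, 6, 1] (11 cycles, including the fixed point 0).
323 − 11 = 312 transpositions; sign(π) = (−1)^312 = +1.
Via Zolotarev, sign(π_{31}) = (31|323) = +1.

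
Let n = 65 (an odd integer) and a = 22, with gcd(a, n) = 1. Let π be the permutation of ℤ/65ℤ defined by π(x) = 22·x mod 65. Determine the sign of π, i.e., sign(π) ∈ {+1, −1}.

-1

Trace 22: π^k(22) = [22, 29, 53, 61, 42, 14, 48] for k=0..6.
Cycle type of π: 12×4 + 4 + 3×4 + 1; total 10 cycles.
sign(π) = (−1)^{n − #cycles} = (−1)^{65−10} = (−1)^55 = -1.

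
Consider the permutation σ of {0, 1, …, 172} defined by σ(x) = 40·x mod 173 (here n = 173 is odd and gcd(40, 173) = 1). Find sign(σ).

Orbit of 100 under x↦40x: [100, 21, 148, 38, 136, 77, 139]… (length divides ord_173(40)).
Cycle lengths of π_40 on ℤ/173ℤ: [86, 86, 1]; 3 cycles in total.
Σ(ℓ_i−1) = 173−3 = 170; sign = (−1)^170 = +1.
(40|173)_J = +1 (Zolotarev's lemma cross-check).

+1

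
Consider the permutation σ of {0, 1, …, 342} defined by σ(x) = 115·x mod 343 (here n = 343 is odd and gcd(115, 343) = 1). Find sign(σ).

Trace 191: π^k(191) = [191, 13, 123, 82, 169, 227, 37] for k=0..6.
π_115 has 4 disjoint cycles with lengths [294, 42, 6, 1] on {0,…,342}.
n − c = 343 − 4 = 339; sign = (−1)^339 = -1.
The Jacobi symbol (115|343) = -1 (Zolotarev) agrees.

-1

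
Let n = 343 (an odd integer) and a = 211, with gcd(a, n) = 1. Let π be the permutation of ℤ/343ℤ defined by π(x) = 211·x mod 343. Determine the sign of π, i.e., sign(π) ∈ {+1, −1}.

Trace 211: π^k(211) = [211, 274, 190, 302, 267, 85, 99] for k=0..6.
π_211 has 19 disjoint cycles with lengths [49, 49, 49, 49, 49, 49, 7, 7, 7, 7, 7, 7, 1, 1, 1, 1, 1, 1, 1] on {0,…,342}.
sign(π) = (−1)^{n − #cycles} = (−1)^{343−19} = (−1)^324 = +1.
(211|343)_J = +1 (Zolotarev's lemma cross-check).

+1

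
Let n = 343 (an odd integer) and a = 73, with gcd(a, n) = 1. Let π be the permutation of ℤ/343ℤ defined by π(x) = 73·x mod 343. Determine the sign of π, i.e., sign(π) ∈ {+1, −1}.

Orbit of 293 under x↦73x: [293, 123, 61, 337, 248, 268, 13]… (length divides ord_343(73)).
Cycle type of π: 294 + 42 + 6 + 1; total 4 cycles.
343 − 4 = 339 transpositions; sign(π) = (−1)^339 = -1.
(73|343)_J = -1 (Zolotarev's lemma cross-check).

-1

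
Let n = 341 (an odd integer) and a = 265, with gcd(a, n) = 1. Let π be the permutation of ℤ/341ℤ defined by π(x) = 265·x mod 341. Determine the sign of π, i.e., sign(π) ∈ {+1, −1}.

-1

Trace 100: π^k(100) = [100, 243, 287, 12, 111, 89, 56] for k=0..6.
Cycle type of π: 30×11 + 1×11; total 22 cycles.
With 22 cycles on 341 points, sign = (−1)^{341−22} = -1.
Check: (265/341) = -1 by Zolotarev.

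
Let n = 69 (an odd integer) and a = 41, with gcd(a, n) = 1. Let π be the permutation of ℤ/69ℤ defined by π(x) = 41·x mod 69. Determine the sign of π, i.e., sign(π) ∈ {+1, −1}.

-1

Start at x=4: 4 → 26 → 31 → 29 → 16 → 35 → 55 → … (one orbit).
The orbit structure of x ↦ 41x mod 69: 6 orbits of sizes [22, 22, 11, 11, 2, 1].
69 − 6 = 63 transpositions; sign(π) = (−1)^63 = -1.
Check: (41/69) = -1 by Zolotarev.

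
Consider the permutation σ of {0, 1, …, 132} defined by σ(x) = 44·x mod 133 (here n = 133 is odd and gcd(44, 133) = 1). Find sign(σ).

Start at x=44: 44 → 74 → 64 → 23 → 81 → 106 → 9 → … (one orbit).
17 cycles of lengths [9, 9, 9, 9, 9, 9, 9, 9, 9, 9, 9, 9, 9, 9, 3, 3, 1].
Σ(ℓ_i−1) = 133−17 = 116; sign = (−1)^116 = +1.
The Jacobi symbol (44|133) = +1 (Zolotarev) agrees.

+1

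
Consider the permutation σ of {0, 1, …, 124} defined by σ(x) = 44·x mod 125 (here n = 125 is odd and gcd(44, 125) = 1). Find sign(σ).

+1

Trace 71: π^k(71) = [71, 124, 81, 64, 66, 29, 26] for k=0..6.
7 cycles of lengths [50, 50, 10, 10, 2, 2, 1].
n − c = 125 − 7 = 118; sign = (−1)^118 = +1.
The Jacobi symbol (44|125) = +1 (Zolotarev) agrees.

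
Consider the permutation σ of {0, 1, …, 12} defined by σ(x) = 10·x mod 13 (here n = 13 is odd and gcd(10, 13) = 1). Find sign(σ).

Start at x=4: 4 → 1 → 10 → 9 → 12 → 3 → 4 (one orbit).
3 cycles of lengths [6, 6, 1].
n − c = 13 − 3 = 10; sign = (−1)^10 = +1.
Via Zolotarev, sign(π_{10}) = (10|13) = +1.

+1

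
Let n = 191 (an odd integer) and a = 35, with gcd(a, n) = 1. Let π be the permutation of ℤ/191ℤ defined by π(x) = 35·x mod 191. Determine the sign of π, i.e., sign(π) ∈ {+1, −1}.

-1

Orbit of 123 under x↦35x: [123, 103, 167, 115, 14, 108, 151]… (length divides ord_191(35)).
2 cycles of lengths [190, 1].
n − c = 191 − 2 = 189; sign = (−1)^189 = -1.
Zolotarev: (35|191) = -1, matching the cycle-count sign.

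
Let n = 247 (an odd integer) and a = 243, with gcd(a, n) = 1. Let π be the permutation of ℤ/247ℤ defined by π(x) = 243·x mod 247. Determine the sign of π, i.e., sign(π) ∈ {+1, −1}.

-1

Orbit of 55 under x↦243x: [55, 27, 139, 185, 1, 243, 16]… (length divides ord_247(243)).
The orbit structure of x ↦ 243x mod 247: 18 orbits of sizes [18, 18, 18, 18, 18, 18, 18, 18, 18, 18, 18, 18, 18, 3, 3, 3, 3, 1].
247 − 18 = 229 transpositions; sign(π) = (−1)^229 = -1.
Zolotarev: (243|247) = -1, matching the cycle-count sign.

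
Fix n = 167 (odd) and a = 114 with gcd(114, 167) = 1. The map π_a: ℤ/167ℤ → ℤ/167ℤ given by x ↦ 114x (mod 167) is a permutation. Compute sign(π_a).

+1

Start at x=36: 36 → 96 → 89 → 126 → 2 → 61 → 107 → … (one orbit).
3 cycles of lengths [83, 83, 1].
3 cycles on 167: each ℓ→(−1)^(ℓ−1), product (−1)^164 = +1.
(114|167)_J = +1 (Zolotarev's lemma cross-check).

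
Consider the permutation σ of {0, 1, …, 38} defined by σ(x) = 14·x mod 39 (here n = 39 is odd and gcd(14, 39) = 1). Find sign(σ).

-1

Start at x=14: 14 → 1 → 14 (one orbit).
Decompose π into cycles: lengths [2, 2, 2, 2, 2, 2, 2, 2, 2, 2, 2, 2, 2, 1, 1, 1, 1, 1, 1, 1, 1, 1, 1, 1, 1, 1] (26 cycles, including the fixed point 0).
39 − 26 = 13 transpositions; sign(π) = (−1)^13 = -1.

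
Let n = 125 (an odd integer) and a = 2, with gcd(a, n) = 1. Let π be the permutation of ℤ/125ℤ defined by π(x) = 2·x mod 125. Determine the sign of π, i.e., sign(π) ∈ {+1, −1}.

-1

Orbit of 57 under x↦2x: [57, 114, 103, 81, 37, 74, 23]… (length divides ord_125(2)).
Decompose π into cycles: lengths [100, 20, 4, 1] (4 cycles, including the fixed point 0).
Σ(ℓ_i−1) = 125−4 = 121; sign = (−1)^121 = -1.
Zolotarev: (2|125) = -1, matching the cycle-count sign.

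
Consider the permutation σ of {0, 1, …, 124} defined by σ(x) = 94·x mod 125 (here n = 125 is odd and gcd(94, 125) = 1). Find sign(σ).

Trace 26: π^k(26) = [26, 69, 111, 59, 46, 74, 81] for k=0..6.
7 cycles of lengths [50, 50, 10, 10, 2, 2, 1].
7 cycles on 125: each ℓ→(−1)^(ℓ−1), product (−1)^118 = +1.
(94|125)_J = +1 (Zolotarev's lemma cross-check).

+1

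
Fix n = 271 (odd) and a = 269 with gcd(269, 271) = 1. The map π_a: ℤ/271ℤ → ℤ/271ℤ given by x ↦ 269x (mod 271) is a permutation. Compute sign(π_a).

Trace 15: π^k(15) = [15, 241, 60, 151, 240, 62, 147] for k=0..6.
2 cycles of lengths [270, 1].
With 2 cycles on 271 points, sign = (−1)^{271−2} = -1.
Via Zolotarev, sign(π_{269}) = (269|271) = -1.

-1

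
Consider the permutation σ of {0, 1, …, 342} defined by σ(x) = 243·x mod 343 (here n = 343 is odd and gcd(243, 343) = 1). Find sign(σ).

Orbit of 179 under x↦243x: [179, 279, 226, 38, 316, 299, 284]… (length divides ord_343(243)).
The orbit structure of x ↦ 243x mod 343: 4 orbits of sizes [294, 42, 6, 1].
sign(π) = (−1)^{n − #cycles} = (−1)^{343−4} = (−1)^339 = -1.
(243|343)_J = -1 (Zolotarev's lemma cross-check).

-1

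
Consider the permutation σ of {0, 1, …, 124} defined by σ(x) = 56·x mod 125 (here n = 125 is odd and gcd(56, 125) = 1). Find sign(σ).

Trace 66: π^k(66) = [66, 71, 101, 31, 111, 91, 96] for k=0..6.
Cycle lengths of π_56 on ℤ/125ℤ: [25, 25, 25, 25, 5, 5, 5, 5, 1, 1, 1, 1, 1]; 13 cycles in total.
Σ(ℓ_i−1) = 125−13 = 112; sign = (−1)^112 = +1.

+1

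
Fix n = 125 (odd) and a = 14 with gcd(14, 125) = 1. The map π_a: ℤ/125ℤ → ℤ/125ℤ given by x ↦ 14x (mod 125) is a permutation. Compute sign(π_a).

Start at x=76: 76 → 64 → 21 → 44 → 116 → 124 → 111 → … (one orbit).
π_14 has 7 disjoint cycles with lengths [50, 50, 10, 10, 2, 2, 1] on {0,…,124}.
sign(π) = (−1)^{n − #cycles} = (−1)^{125−7} = (−1)^118 = +1.
Zolotarev: (14|125) = +1, matching the cycle-count sign.

+1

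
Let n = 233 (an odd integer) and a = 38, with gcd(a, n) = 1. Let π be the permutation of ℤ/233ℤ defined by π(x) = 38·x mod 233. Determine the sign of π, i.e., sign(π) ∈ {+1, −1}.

+1

Trace 126: π^k(126) = [126, 128, 204, 63, 64, 102, 148] for k=0..6.
π_38 has 9 disjoint cycles with lengths [29, 29, 29, 29, 29, 29, 29, 29, 1] on {0,…,232}.
9 cycles on 233: each ℓ→(−1)^(ℓ−1), product (−1)^224 = +1.
(38|233)_J = +1 (Zolotarev's lemma cross-check).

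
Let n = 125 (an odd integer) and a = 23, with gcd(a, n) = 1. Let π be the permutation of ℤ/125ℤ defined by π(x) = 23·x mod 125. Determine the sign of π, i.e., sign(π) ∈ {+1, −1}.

-1

Start at x=117: 117 → 66 → 18 → 39 → 22 → 6 → 13 → … (one orbit).
π_23 has 4 disjoint cycles with lengths [100, 20, 4, 1] on {0,…,124}.
Σ(ℓ_i−1) = 125−4 = 121; sign = (−1)^121 = -1.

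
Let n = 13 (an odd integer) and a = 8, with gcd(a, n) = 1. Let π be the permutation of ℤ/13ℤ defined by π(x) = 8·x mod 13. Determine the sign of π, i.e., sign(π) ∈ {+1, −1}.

-1

Orbit of 12 under x↦8x: [12, 5, 1, 8]… (length divides ord_13(8)).
Cycle lengths of π_8 on ℤ/13ℤ: [4, 4, 4, 1]; 4 cycles in total.
13 − 4 = 9 transpositions; sign(π) = (−1)^9 = -1.
The Jacobi symbol (8|13) = -1 (Zolotarev) agrees.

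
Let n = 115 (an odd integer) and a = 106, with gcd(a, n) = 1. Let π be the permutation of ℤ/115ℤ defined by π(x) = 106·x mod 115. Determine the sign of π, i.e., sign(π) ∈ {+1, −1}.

Orbit of 51 under x↦106x: [51, 1, 106, 81, 76, 6, 61]… (length divides ord_115(106)).
Cycle type of π: 22×5 + 1×5; total 10 cycles.
n − c = 115 − 10 = 105; sign = (−1)^105 = -1.
Check: (106/115) = -1 by Zolotarev.

-1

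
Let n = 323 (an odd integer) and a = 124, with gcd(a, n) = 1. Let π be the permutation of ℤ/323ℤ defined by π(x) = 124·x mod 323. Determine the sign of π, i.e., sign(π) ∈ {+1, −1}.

Orbit of 43 under x↦124x: [43, 164, 310, 3, 49, 262, 188]… (length divides ord_323(124)).
Cycle type of π: 144×2 + 18 + 16 + 1; total 5 cycles.
n − c = 323 − 5 = 318; sign = (−1)^318 = +1.

+1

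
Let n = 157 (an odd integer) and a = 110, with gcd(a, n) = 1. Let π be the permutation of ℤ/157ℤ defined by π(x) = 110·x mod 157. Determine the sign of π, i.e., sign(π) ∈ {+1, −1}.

Orbit of 117 under x↦110x: [117, 153, 31, 113, 27, 144, 140]… (length divides ord_157(110)).
Cycle type of π: 78×2 + 1; total 3 cycles.
3 cycles on 157: each ℓ→(−1)^(ℓ−1), product (−1)^154 = +1.

+1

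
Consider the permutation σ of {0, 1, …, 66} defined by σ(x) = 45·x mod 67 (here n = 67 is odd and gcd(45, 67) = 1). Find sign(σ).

Start at x=42: 42 → 14 → 27 → 9 → 3 → 1 → 45 → … (one orbit).
Decompose π into cycles: lengths [22, 22, 22, 1] (4 cycles, including the fixed point 0).
sign(π) = (−1)^{n − #cycles} = (−1)^{67−4} = (−1)^63 = -1.
Zolotarev: (45|67) = -1, matching the cycle-count sign.

-1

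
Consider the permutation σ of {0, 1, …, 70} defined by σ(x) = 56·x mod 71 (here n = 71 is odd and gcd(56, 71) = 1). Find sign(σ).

-1

Trace 43: π^k(43) = [43, 65, 19, 70, 15, 59, 38] for k=0..6.
π_56 has 2 disjoint cycles with lengths [70, 1] on {0,…,70}.
With 2 cycles on 71 points, sign = (−1)^{71−2} = -1.
The Jacobi symbol (56|71) = -1 (Zolotarev) agrees.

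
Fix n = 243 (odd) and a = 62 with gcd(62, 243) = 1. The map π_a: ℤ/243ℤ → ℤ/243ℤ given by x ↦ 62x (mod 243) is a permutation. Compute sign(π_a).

-1

Orbit of 107 under x↦62x: [107, 73, 152, 190, 116, 145, 242]… (length divides ord_243(62)).
Cycle lengths of π_62 on ℤ/243ℤ: [54, 54, 54, 18, 18, 18, 6, 6, 6, 2, 2, 2, 2, 1]; 14 cycles in total.
Σ(ℓ_i−1) = 243−14 = 229; sign = (−1)^229 = -1.
Via Zolotarev, sign(π_{62}) = (62|243) = -1.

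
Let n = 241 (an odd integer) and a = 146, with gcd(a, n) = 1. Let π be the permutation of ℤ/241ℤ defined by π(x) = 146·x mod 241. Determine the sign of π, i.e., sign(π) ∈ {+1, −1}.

-1

Orbit of 125 under x↦146x: [125, 175, 4, 102, 191, 171, 143]… (length divides ord_241(146)).
Cycle lengths of π_146 on ℤ/241ℤ: [240, 1]; 2 cycles in total.
241 − 2 = 239 transpositions; sign(π) = (−1)^239 = -1.
The Jacobi symbol (146|241) = -1 (Zolotarev) agrees.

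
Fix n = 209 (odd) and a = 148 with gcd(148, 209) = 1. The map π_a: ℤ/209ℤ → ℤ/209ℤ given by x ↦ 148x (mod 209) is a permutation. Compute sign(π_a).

Trace 177: π^k(177) = [177, 71, 58, 15, 130, 12, 104] for k=0..6.
π_148 has 6 disjoint cycles with lengths [90, 90, 18, 5, 5, 1] on {0,…,208}.
Σ(ℓ_i−1) = 209−6 = 203; sign = (−1)^203 = -1.
Zolotarev: (148|209) = -1, matching the cycle-count sign.

-1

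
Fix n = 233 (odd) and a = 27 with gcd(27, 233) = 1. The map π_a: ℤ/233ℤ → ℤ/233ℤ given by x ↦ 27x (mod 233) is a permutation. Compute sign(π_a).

-1

Start at x=129: 129 → 221 → 142 → 106 → 66 → 151 → 116 → … (one orbit).
2 cycles of lengths [232, 1].
2 cycles on 233: each ℓ→(−1)^(ℓ−1), product (−1)^231 = -1.
Check: (27/233) = -1 by Zolotarev.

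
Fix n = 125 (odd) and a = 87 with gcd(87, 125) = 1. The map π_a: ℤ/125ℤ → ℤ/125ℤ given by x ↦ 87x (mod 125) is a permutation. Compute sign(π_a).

-1

Orbit of 11 under x↦87x: [11, 82, 9, 33, 121, 27, 99]… (length divides ord_125(87)).
Decompose π into cycles: lengths [100, 20, 4, 1] (4 cycles, including the fixed point 0).
sign(π) = (−1)^{n − #cycles} = (−1)^{125−4} = (−1)^121 = -1.
The Jacobi symbol (87|125) = -1 (Zolotarev) agrees.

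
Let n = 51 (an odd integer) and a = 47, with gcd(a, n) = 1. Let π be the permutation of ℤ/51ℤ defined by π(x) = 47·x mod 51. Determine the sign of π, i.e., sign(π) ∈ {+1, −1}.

-1

Start at x=38: 38 → 1 → 47 → 16 → 38 (one orbit).
Decompose π into cycles: lengths [4, 4, 4, 4, 4, 4, 4, 4, 4, 4, 4, 4, 2, 1] (14 cycles, including the fixed point 0).
sign(π) = (−1)^{n − #cycles} = (−1)^{51−14} = (−1)^37 = -1.
(47|51)_J = -1 (Zolotarev's lemma cross-check).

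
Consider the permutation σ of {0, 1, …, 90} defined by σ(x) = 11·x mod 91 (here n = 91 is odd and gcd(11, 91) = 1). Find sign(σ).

-1

Orbit of 8 under x↦11x: [8, 88, 58, 1, 11, 30, 57]… (length divides ord_91(11)).
π_11 has 10 disjoint cycles with lengths [12, 12, 12, 12, 12, 12, 12, 3, 3, 1] on {0,…,90}.
Σ(ℓ_i−1) = 91−10 = 81; sign = (−1)^81 = -1.
The Jacobi symbol (11|91) = -1 (Zolotarev) agrees.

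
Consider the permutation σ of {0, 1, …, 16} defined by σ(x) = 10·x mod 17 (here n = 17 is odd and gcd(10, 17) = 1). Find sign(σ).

Trace 8: π^k(8) = [8, 12, 1, 10, 15, 14, 4] for k=0..6.
Cycle type of π: 16 + 1; total 2 cycles.
sign(π) = (−1)^{n − #cycles} = (−1)^{17−2} = (−1)^15 = -1.

-1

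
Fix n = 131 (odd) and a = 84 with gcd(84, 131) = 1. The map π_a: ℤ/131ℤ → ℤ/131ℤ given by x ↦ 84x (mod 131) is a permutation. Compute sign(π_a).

+1

Start at x=1: 1 → 84 → 113 → 60 → 62 → 99 → 63 → … (one orbit).
Cycle lengths of π_84 on ℤ/131ℤ: [13, 13, 13, 13, 13, 13, 13, 13, 13, 13, 1]; 11 cycles in total.
sign(π) = (−1)^{n − #cycles} = (−1)^{131−11} = (−1)^120 = +1.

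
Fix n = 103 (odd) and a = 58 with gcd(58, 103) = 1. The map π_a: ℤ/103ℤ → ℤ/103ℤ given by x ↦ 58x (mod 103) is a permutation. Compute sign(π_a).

Orbit of 28 under x↦58x: [28, 79, 50, 16, 1, 58, 68]… (length divides ord_103(58)).
The orbit structure of x ↦ 58x mod 103: 3 orbits of sizes [51, 51, 1].
Σ(ℓ_i−1) = 103−3 = 100; sign = (−1)^100 = +1.
Check: (58/103) = +1 by Zolotarev.

+1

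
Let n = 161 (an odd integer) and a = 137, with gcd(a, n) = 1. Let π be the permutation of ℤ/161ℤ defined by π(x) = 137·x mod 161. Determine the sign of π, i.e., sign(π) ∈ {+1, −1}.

-1

Trace 114: π^k(114) = [114, 1, 137, 93, 22, 116] for k=0..5.
Cycle type of π: 6×22 + 3×2 + 2×11 + 1; total 36 cycles.
n − c = 161 − 36 = 125; sign = (−1)^125 = -1.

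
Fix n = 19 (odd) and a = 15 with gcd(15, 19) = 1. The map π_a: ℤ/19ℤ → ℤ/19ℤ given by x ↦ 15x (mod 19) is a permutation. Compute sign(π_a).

-1

Trace 7: π^k(7) = [7, 10, 17, 8, 6, 14, 1] for k=0..6.
Cycle type of π: 18 + 1; total 2 cycles.
Σ(ℓ_i−1) = 19−2 = 17; sign = (−1)^17 = -1.
The Jacobi symbol (15|19) = -1 (Zolotarev) agrees.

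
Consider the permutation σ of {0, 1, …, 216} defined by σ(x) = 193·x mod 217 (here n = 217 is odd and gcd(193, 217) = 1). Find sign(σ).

+1

Trace 9: π^k(9) = [9, 1, 193, 142, 64, 200, 191] for k=0..6.
Cycle lengths of π_193 on ℤ/217ℤ: [15, 15, 15, 15, 15, 15, 15, 15, 15, 15, 15, 15, 15, 15, 3, 3, 1]; 17 cycles in total.
With 17 cycles on 217 points, sign = (−1)^{217−17} = +1.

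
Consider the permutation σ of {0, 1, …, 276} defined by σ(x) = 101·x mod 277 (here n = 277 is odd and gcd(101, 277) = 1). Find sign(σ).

Orbit of 140 under x↦101x: [140, 13, 205, 207, 132, 36, 35]… (length divides ord_277(101)).
The orbit structure of x ↦ 101x mod 277: 2 orbits of sizes [276, 1].
Σ(ℓ_i−1) = 277−2 = 275; sign = (−1)^275 = -1.
Check: (101/277) = -1 by Zolotarev.

-1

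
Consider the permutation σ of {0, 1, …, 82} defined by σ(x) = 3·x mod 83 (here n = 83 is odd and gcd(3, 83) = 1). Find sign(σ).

Start at x=9: 9 → 27 → 81 → 77 → 65 → 29 → 4 → … (one orbit).
Decompose π into cycles: lengths [41, 41, 1] (3 cycles, including the fixed point 0).
With 3 cycles on 83 points, sign = (−1)^{83−3} = +1.
Via Zolotarev, sign(π_{3}) = (3|83) = +1.

+1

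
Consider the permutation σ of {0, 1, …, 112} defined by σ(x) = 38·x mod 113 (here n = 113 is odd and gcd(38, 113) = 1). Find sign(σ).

-1

Start at x=51: 51 → 17 → 81 → 27 → 9 → 3 → 1 → … (one orbit).
Cycle lengths of π_38 on ℤ/113ℤ: [112, 1]; 2 cycles in total.
With 2 cycles on 113 points, sign = (−1)^{113−2} = -1.
Zolotarev: (38|113) = -1, matching the cycle-count sign.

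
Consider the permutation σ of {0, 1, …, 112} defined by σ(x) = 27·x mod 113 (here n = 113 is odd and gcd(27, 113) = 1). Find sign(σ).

-1

Orbit of 101 under x↦27x: [101, 15, 66, 87, 89, 30, 19]… (length divides ord_113(27)).
2 cycles of lengths [112, 1].
With 2 cycles on 113 points, sign = (−1)^{113−2} = -1.
Via Zolotarev, sign(π_{27}) = (27|113) = -1.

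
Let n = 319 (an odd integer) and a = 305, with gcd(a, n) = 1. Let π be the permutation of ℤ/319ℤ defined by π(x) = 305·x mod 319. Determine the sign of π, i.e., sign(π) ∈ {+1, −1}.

+1

Start at x=40: 40 → 78 → 184 → 295 → 17 → 81 → 142 → … (one orbit).
Decompose π into cycles: lengths [140, 140, 28, 10, 1] (5 cycles, including the fixed point 0).
sign(π) = (−1)^{n − #cycles} = (−1)^{319−5} = (−1)^314 = +1.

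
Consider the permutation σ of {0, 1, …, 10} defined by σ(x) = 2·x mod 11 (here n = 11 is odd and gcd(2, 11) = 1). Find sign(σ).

-1

Orbit of 6 under x↦2x: [6, 1, 2, 4, 8, 5, 10]… (length divides ord_11(2)).
π_2 has 2 disjoint cycles with lengths [10, 1] on {0,…,10}.
With 2 cycles on 11 points, sign = (−1)^{11−2} = -1.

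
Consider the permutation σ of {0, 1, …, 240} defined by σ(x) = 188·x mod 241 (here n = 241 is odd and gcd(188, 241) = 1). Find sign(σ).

+1

Orbit of 159 under x↦188x: [159, 8, 58, 59, 6, 164, 225]… (length divides ord_241(188)).
Cycle lengths of π_188 on ℤ/241ℤ: [120, 120, 1]; 3 cycles in total.
3 cycles on 241: each ℓ→(−1)^(ℓ−1), product (−1)^238 = +1.
Via Zolotarev, sign(π_{188}) = (188|241) = +1.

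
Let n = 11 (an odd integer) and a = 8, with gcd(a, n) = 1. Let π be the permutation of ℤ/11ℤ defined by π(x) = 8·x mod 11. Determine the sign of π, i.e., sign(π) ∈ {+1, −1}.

Orbit of 2 under x↦8x: [2, 5, 7, 1, 8, 9, 6]… (length divides ord_11(8)).
Cycle type of π: 10 + 1; total 2 cycles.
n − c = 11 − 2 = 9; sign = (−1)^9 = -1.
(8|11)_J = -1 (Zolotarev's lemma cross-check).

-1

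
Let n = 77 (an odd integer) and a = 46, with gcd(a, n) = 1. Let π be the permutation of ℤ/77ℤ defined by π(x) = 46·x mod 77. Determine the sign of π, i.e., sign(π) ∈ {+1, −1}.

Orbit of 36 under x↦46x: [36, 39, 23, 57, 4, 30, 71]… (length divides ord_77(46)).
Cycle type of π: 30×2 + 10 + 3×2 + 1; total 6 cycles.
n − c = 77 − 6 = 71; sign = (−1)^71 = -1.
(46|77)_J = -1 (Zolotarev's lemma cross-check).

-1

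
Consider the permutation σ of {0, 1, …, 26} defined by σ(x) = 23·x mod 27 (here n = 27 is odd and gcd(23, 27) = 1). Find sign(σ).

Orbit of 25 under x↦23x: [25, 8, 22, 20, 1, 23, 16]… (length divides ord_27(23)).
The orbit structure of x ↦ 23x mod 27: 4 orbits of sizes [18, 6, 2, 1].
n − c = 27 − 4 = 23; sign = (−1)^23 = -1.
(23|27)_J = -1 (Zolotarev's lemma cross-check).

-1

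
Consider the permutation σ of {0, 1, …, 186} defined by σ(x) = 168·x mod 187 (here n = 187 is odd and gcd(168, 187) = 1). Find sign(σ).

Start at x=155: 155 → 47 → 42 → 137 → 15 → 89 → 179 → … (one orbit).
Decompose π into cycles: lengths [40, 40, 40, 40, 8, 8, 5, 5, 1] (9 cycles, including the fixed point 0).
187 − 9 = 178 transpositions; sign(π) = (−1)^178 = +1.

+1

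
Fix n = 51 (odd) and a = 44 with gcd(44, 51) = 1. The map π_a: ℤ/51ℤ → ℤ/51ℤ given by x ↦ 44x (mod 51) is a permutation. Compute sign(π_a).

Start at x=13: 13 → 11 → 25 → 29 → 1 → 44 → 49 → … (one orbit).
The orbit structure of x ↦ 44x mod 51: 5 orbits of sizes [16, 16, 16, 2, 1].
5 cycles on 51: each ℓ→(−1)^(ℓ−1), product (−1)^46 = +1.
Check: (44/51) = +1 by Zolotarev.

+1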